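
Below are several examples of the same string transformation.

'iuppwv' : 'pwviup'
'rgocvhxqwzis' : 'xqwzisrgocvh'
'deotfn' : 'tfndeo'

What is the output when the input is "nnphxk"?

The transformation: swap the front and back halves of the string.
So "nnphxk" becomes "hxknnp".

hxknnp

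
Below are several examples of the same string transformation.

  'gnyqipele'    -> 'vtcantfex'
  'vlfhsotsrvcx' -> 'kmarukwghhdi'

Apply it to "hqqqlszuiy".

Rule — take characters alternately from the front and the back (1st, last, 2nd, 2nd-last, ...), then shift every letter 11 places backward in the alphabet (wrapping around).
Working it through for "hqqqlszuiy": intermediate "hyqiquqzls", final "wnfxfjfoah".

wnfxfjfoah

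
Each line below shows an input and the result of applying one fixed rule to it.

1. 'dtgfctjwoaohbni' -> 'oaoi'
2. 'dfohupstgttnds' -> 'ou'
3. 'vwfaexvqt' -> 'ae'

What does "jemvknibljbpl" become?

ei

The rule is to keep only the vowels.
So "jemvknibljbpl" becomes "ei".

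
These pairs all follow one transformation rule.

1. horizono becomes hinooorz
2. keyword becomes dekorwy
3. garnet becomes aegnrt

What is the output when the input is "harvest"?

aehrstv

The rule is to sort the characters into alphabetical order.
For "harvest" the result is "aehrstv".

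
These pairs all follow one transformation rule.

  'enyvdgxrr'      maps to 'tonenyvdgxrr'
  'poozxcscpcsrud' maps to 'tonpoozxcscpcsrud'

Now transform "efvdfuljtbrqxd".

tonefvdfuljtbrqxd

What's happening: prepend "ton".
On "efvdfuljtbrqxd" that produces "tonefvdfuljtbrqxd".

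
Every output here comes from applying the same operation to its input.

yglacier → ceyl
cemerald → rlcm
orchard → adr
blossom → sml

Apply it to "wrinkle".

Each output is the input with this applied: move the first 3 characters to the end (rotate left by 3), then keep every other character starting from the second (positions 2nd, 4th, 6th, ...).
Applying both steps to "wrinkle": "nklewri", then "ker".

ker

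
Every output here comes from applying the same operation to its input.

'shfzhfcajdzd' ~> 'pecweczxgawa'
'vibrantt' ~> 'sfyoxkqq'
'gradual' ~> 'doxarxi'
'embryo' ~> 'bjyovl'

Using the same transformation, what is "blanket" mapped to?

The transformation: shift every letter 3 places backward in the alphabet (wrapping around).
For "blanket" the result is "yixkhbq".

yixkhbq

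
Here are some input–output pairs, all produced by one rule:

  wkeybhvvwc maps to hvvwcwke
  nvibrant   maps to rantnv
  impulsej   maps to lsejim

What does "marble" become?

In each case the input is transformed by: swap the front and back halves of the string, then delete the last 2 characters.
For "marble", step one produces "blemar"; step two turns that into "blem".

blem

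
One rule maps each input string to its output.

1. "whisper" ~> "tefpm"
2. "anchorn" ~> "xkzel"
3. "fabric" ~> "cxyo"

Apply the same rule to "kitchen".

hfqze

The pattern: delete the last 2 characters, then shift every letter 3 places backward in the alphabet (wrapping around).
On "kitchen" that produces "hfqze".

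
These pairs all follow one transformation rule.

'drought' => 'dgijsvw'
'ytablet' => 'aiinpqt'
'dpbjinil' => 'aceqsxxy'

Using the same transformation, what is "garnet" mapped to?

In each case the input is transformed by: shift every letter 11 places backward in the alphabet (wrapping around), then sort the characters into alphabetical order.
On "garnet": the first step gives "vpgcti", and the second then gives "cgiptv".
(Check on "drought": → "sgdjvwi" → "dgijsvw" ✓)

cgiptv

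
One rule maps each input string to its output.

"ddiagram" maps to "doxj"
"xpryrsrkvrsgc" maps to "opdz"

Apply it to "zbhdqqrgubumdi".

The transformation: shift every letter 3 places backward in the alphabet (wrapping around), then keep only the last 4 characters.
Applying both steps to "zbhdqqrgubumdi": "wyeannodryrjaf", then "rjaf".

rjaf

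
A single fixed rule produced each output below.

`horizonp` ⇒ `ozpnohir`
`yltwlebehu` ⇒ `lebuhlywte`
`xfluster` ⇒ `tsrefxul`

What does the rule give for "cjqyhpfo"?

phofjcyq

What's happening: swap each adjacent pair of characters (1↔2, 3↔4, ...), then swap the front and back halves of the string.
Working it through for "cjqyhpfo": intermediate "jcyqphof", final "phofjcyq".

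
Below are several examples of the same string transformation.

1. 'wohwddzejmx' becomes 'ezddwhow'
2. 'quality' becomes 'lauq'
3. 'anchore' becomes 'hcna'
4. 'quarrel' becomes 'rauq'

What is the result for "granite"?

The transformation: reverse the string, then delete the first 3 characters.
Starting from "granite": after the first operation, "etinarg"; after the second, "narg".

narg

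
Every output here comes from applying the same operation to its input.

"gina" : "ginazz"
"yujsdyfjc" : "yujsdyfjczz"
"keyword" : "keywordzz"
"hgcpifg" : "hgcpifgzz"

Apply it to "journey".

The transformation: append "zz".
Applying that to "journey" gives "journeyzz".

journeyzz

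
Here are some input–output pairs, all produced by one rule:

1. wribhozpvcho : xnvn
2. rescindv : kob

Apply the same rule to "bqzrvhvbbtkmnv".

wbhqb

The transformation: keep one character in every 3, starting at position 2 (positions 2nd, 5th, 8th, ...), then shift every letter 6 places forward in the alphabet (wrapping around).
Applying both steps to "bqzrvhvbbtkmnv": "qvbkv", then "wbhqb".
(Check on "rescindv": → "eiv" → "kob" ✓)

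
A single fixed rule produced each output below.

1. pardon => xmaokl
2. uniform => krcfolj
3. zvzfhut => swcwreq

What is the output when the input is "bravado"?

oysxaxl

In each case the input is transformed by: swap each adjacent pair of characters (1↔2, 3↔4, ...), then shift every letter 3 places backward in the alphabet (wrapping around).
Working it through for "bravado": intermediate "rbvadao", final "oysxaxl".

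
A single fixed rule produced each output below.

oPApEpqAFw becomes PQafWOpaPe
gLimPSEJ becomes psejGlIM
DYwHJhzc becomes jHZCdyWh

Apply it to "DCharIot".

Looking at the pairs, the operation is to swap the front and back halves of the string, then flip the case of every letter.
Working it through for "DCharIot": intermediate "rIotDCha", final "RiOTdcHA".

RiOTdcHA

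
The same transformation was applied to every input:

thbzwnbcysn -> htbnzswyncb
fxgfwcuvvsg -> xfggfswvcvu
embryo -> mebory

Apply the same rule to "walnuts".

awlsntu

What's happening: move the first character to the end, then take characters alternately from the front and the back (1st, last, 2nd, 2nd-last, ...).
"walnuts" → "alnutsw" → "awlsntu".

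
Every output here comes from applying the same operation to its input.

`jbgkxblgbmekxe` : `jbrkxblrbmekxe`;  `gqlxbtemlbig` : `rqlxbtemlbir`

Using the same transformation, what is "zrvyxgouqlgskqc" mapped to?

The transformation: replace every "g" with "r".
Doing the same to "zrvyxgouqlgskqc": "zrvyxrouqlrskqc".

zrvyxrouqlrskqc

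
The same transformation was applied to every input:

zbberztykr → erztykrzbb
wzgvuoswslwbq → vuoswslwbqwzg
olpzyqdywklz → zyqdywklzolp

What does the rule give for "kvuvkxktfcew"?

vkxktfcewkvu

The pattern: move the first 3 characters to the end (rotate left by 3).
Applying that to "kvuvkxktfcew" gives "vkxktfcewkvu".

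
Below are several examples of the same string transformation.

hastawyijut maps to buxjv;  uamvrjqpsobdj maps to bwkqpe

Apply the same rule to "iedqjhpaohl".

fribi

Rule — keep every other character starting from the second (positions 2nd, 4th, 6th, ...), then shift every letter 1 place forward in the alphabet (wrapping around).
For "iedqjhpaohl" the result is "fribi".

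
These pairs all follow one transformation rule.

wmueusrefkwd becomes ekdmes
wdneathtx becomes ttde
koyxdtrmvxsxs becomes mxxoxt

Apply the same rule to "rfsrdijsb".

The transformation: keep every other character starting from the second (positions 2nd, 4th, 6th, ...), then swap the front and back halves of the string.
Working it through for "rfsrdijsb": intermediate "fris", final "isfr".
(Check on "wdneathtx": → "dett" → "ttde" ✓)

isfr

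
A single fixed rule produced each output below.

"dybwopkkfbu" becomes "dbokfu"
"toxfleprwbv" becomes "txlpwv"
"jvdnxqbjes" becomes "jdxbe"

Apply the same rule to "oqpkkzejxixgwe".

What's happening: keep every other character starting from the first (positions 1st, 3rd, 5th, ...).
On "oqpkkzejxixgwe" that produces "opkexxw".

opkexxw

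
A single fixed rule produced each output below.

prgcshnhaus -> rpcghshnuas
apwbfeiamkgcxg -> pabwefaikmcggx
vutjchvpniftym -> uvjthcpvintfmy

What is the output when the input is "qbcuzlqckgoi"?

The pattern: swap each adjacent pair of characters (1↔2, 3↔4, ...).
"qbcuzlqckgoi" → "bquclzcqgkio".

bquclzcqgkio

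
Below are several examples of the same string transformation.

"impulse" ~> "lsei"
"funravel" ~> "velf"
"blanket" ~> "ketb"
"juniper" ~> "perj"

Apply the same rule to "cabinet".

The rule is to move the first character to the end, then keep only the last 4 characters.
On "cabinet": the first step gives "abinetc", and the second then gives "netc".

netc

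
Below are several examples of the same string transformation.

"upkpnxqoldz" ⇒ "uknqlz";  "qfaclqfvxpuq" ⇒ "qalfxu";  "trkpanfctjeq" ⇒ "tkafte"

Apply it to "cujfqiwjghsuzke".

cjqwgsze

What's happening: keep every other character starting from the first (positions 1st, 3rd, 5th, ...).
Doing the same to "cujfqiwjghsuzke": "cjqwgsze".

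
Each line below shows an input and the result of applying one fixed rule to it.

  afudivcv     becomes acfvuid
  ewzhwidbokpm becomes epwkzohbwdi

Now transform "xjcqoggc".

xgjgcoq

Looking at the pairs, the operation is to delete the last character, then take characters alternately from the front and the back (1st, last, 2nd, 2nd-last, ...).
"xjcqoggc" → "xjcqogg" → "xgjgcoq".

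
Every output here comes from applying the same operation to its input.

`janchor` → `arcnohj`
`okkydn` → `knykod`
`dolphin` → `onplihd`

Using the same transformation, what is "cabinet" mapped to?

Looking at the pairs, the operation is to swap the first and last characters, then swap each adjacent pair of characters (1↔2, 3↔4, ...).
On "cabinet": the first step gives "tabinec", and the second then gives "atibenc".

atibenc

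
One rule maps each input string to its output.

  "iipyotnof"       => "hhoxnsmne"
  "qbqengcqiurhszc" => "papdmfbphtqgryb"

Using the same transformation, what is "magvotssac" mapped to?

Rule — shift every letter 1 place backward in the alphabet (wrapping around).
"magvotssac" → "lzfunsrrzb".

lzfunsrrzb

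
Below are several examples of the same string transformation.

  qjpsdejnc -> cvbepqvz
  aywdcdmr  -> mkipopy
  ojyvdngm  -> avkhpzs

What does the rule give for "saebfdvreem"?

Rule — delete the last character, then shift every letter 12 places forward in the alphabet (wrapping around).
Starting from "saebfdvreem": after the first operation, "saebfdvree"; after the second, "emqnrphdqq".

emqnrphdqq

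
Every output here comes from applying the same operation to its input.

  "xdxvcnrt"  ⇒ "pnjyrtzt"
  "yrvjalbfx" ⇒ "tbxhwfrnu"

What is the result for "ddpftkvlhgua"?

The rule is to reverse the string, then shift every letter 4 places backward in the alphabet (wrapping around).
"ddpftkvlhgua" → "aughlvktfpdd" → "wqcdhrgpblzz".

wqcdhrgpblzz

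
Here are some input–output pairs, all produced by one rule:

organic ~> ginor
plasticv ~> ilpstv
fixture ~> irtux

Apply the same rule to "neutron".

nortu

The pattern: sort the characters into alphabetical order, then delete the first 2 characters.
On "neutron" that produces "nortu".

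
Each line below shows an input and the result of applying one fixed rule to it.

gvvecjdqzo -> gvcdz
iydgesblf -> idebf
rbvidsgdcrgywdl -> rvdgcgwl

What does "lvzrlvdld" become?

Rule — keep every other character starting from the first (positions 1st, 3rd, 5th, ...).
"lvzrlvdld" → "lzldd".

lzldd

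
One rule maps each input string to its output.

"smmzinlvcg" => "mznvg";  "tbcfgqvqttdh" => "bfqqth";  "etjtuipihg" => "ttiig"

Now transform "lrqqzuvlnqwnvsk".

rqulqns

Each output is the input with this applied: keep every other character starting from the second (positions 2nd, 4th, 6th, ...).
On "lrqqzuvlnqwnvsk" that produces "rqulqns".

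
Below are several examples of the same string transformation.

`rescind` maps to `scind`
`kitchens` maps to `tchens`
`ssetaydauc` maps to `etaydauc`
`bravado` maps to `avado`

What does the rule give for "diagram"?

The transformation: delete the first 2 characters.
Applying that to "diagram" gives "agram".

agram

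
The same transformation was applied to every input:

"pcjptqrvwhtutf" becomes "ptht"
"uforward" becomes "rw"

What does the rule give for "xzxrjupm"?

rj

What's happening: swap each adjacent pair of characters (1↔2, 3↔4, ...), then keep one character in every 3, starting at position 3 (positions 3rd, 6th, 9th, ...).
Working it through for "xzxrjupm": intermediate "zxrxujmp", final "rj".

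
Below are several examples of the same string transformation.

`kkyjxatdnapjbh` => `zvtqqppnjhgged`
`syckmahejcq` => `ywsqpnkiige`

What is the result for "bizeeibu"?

ookkhhfa

Each output is the input with this applied: shift every letter 6 places forward in the alphabet (wrapping around), then sort the characters into reverse alphabetical order.
Doing the same to "bizeeibu": "ookkhhfa".
(Check on "syckmahejcq": → "yeiqsgnkpiw" → "ywsqpnkiige" ✓)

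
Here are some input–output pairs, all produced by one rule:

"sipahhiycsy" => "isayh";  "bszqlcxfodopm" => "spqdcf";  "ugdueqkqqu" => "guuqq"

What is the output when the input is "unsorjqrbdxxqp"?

npoxjdr

Each output is the input with this applied: keep every other character starting from the second (positions 2nd, 4th, 6th, ...), then take characters alternately from the front and the back (1st, last, 2nd, 2nd-last, ...).
Applying that to "unsorjqrbdxxqp" gives "npoxjdr".
(Check on "bszqlcxfodopm": → "sqcfdp" → "spqdcf" ✓)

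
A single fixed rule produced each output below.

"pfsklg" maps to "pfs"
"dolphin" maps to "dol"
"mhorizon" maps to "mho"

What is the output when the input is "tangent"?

tan

In each case the input is transformed by: keep only the first 3 characters.
Doing the same to "tangent": "tan".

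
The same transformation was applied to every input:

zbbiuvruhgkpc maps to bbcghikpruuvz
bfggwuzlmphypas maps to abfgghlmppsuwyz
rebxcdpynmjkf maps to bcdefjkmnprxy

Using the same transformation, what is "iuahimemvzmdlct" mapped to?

acdehiilmmmtuvz

The pattern: sort the characters into alphabetical order.
On "iuahimemvzmdlct" that produces "acdehiilmmmtuvz".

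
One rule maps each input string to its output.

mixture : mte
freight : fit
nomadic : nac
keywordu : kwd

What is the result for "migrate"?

mre

What's happening: keep one character in every 3, starting at position 1 (positions 1st, 4th, 7th, ...).
"migrate" → "mre".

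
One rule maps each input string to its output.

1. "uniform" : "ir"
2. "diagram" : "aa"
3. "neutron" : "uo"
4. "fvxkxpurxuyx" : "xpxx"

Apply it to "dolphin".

li

Looking at the pairs, the operation is to keep one character in every 3, starting at position 3 (positions 3rd, 6th, 9th, ...).
On "dolphin" that produces "li".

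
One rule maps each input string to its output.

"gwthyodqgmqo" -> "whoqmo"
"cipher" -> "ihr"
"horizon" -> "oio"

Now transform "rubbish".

In each case the input is transformed by: keep every other character starting from the second (positions 2nd, 4th, 6th, ...).
For "rubbish" the result is "ubs".

ubs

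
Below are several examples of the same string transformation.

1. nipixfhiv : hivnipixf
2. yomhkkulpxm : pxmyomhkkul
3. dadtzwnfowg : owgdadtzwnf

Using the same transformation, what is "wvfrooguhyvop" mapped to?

Each output is the input with this applied: move the last 3 characters to the front (rotate right by 3).
Applying that to "wvfrooguhyvop" gives "vopwvfrooguhy".

vopwvfrooguhy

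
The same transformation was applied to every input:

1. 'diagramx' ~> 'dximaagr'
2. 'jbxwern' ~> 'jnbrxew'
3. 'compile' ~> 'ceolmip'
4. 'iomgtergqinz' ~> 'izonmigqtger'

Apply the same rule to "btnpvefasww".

The rule is to take characters alternately from the front and the back (1st, last, 2nd, 2nd-last, ...).
Applying that to "btnpvefasww" gives "bwtwnspavfe".

bwtwnspavfe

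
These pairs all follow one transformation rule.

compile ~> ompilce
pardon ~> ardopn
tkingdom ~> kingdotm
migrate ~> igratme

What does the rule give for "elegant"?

leganet

The pattern: swap the first and last characters, then move the first character to the end.
Working it through for "elegant": intermediate "tlegane", final "leganet".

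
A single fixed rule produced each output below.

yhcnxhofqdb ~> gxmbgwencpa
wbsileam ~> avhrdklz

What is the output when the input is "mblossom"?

Rule — swap each adjacent pair of characters (1↔2, 3↔4, ...), then shift every letter 1 place backward in the alphabet (wrapping around).
"mblossom" → "bmolssmo" → "alnkrrln".
(Check on "yhcnxhofqdb": → "hynchxfodqb" → "gxmbgwencpa" ✓)

alnkrrln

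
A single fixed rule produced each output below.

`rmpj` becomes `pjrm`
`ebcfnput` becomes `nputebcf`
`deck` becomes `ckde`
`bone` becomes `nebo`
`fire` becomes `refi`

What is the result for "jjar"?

arjj

The transformation: swap the front and back halves of the string.
For "jjar" the result is "arjj".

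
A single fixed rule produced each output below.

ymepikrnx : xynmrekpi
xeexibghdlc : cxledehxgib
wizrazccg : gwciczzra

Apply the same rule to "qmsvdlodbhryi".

The transformation: take characters alternately from the front and the back (1st, last, 2nd, 2nd-last, ...), then swap each adjacent pair of characters (1↔2, 3↔4, ...).
Applying both steps to "qmsvdlodbhryi": "qimysrvhdbldo", then "iqymrshvbddlo".
(Check on "xeexibghdlc": → "xceledxhigb" → "cxledehxgib" ✓)

iqymrshvbddlo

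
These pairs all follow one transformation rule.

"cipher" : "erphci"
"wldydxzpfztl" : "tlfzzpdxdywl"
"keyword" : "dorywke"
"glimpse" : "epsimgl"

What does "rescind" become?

dinscre

In each case the input is transformed by: swap each adjacent pair of characters (1↔2, 3↔4, ...), then reverse the string.
For "rescind", step one produces "ercsnid"; step two turns that into "dinscre".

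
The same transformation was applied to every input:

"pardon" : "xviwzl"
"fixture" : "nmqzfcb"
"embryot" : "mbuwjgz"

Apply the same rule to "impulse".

Each output is the input with this applied: take characters alternately from the front and the back (1st, last, 2nd, 2nd-last, ...), then shift every letter 8 places forward in the alphabet (wrapping around).
"impulse" → "qmuaxtc".

qmuaxtc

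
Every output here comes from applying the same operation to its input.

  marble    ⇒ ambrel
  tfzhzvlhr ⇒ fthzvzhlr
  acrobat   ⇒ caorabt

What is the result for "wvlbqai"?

The pattern: swap each adjacent pair of characters (1↔2, 3↔4, ...).
Applying that to "wvlbqai" gives "vwblaqi".

vwblaqi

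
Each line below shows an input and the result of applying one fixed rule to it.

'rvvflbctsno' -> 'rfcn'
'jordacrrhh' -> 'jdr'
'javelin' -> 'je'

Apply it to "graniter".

The transformation: move the last character to the front, then keep one character in every 3, starting at position 2 (positions 2nd, 5th, 8th, ...).
"graniter" → "rgranite" → "gne".

gne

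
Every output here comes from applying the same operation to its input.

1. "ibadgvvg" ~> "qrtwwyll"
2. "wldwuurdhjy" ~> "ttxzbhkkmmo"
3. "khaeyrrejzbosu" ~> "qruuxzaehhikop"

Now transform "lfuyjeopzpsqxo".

uvzbeeffgiknop

The rule is to sort the characters into alphabetical order, then shift every letter 10 places backward in the alphabet (wrapping around).
Starting from "lfuyjeopzpsqxo": after the first operation, "efjlooppqsuxyz"; after the second, "uvzbeeffgiknop".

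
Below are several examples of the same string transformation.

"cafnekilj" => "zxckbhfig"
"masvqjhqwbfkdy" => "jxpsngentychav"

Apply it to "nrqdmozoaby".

konajlwlxyv

In each case the input is transformed by: shift every letter 3 places backward in the alphabet (wrapping around).
"nrqdmozoaby" → "konajlwlxyv".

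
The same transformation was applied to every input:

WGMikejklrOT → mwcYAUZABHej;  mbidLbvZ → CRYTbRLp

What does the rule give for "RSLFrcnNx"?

What's happening: flip the case of every letter, then shift every letter 10 places backward in the alphabet (wrapping around).
On "RSLFrcnNx": the first step gives "rslfRCNnX", and the second then gives "hibvHSDdN".

hibvHSDdN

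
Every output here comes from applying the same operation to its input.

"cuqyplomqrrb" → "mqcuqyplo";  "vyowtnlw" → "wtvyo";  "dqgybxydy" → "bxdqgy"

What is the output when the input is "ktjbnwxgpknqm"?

The rule is to delete the last 3 characters, then move the last 2 characters to the front (rotate right by 2).
On "ktjbnwxgpknqm": the first step gives "ktjbnwxgpk", and the second then gives "pkktjbnwxg".

pkktjbnwxg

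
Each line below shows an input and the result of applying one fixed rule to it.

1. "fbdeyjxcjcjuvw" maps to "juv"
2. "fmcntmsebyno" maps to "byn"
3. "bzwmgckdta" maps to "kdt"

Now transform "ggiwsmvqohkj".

Looking at the pairs, the operation is to move the last character to the front, then keep only the last 3 characters.
For "ggiwsmvqohkj", step one produces "jggiwsmvqohk"; step two turns that into "ohk".

ohk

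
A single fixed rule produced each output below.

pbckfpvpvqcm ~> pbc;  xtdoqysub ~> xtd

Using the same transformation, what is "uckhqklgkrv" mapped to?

In each case the input is transformed by: keep only the first 3 characters.
So "uckhqklgkrv" becomes "uck".

uck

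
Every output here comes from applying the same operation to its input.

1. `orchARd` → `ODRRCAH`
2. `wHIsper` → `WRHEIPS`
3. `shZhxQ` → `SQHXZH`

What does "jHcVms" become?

JSHMCV

The rule is to take characters alternately from the front and the back (1st, last, 2nd, 2nd-last, ...), then convert every letter to uppercase.
Doing the same to "jHcVms": "JSHMCV".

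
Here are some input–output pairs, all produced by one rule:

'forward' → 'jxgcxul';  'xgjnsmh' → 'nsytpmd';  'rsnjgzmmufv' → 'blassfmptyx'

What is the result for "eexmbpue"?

kavhsdkk

The transformation: shift every letter 6 places forward in the alphabet (wrapping around), then reverse the string.
On "eexmbpue": the first step gives "kkdshvak", and the second then gives "kavhsdkk".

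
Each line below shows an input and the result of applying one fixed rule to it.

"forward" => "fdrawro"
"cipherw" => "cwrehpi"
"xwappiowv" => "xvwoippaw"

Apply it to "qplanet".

qtenalp

Rule — move the first character to the end, then reverse the string.
On "qplanet": the first step gives "planetq", and the second then gives "qtenalp".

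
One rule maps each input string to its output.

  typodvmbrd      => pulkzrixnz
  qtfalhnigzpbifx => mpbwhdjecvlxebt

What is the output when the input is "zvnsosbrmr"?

vrjokoxnin

The pattern: shift every letter 4 places backward in the alphabet (wrapping around).
So "zvnsosbrmr" becomes "vrjokoxnin".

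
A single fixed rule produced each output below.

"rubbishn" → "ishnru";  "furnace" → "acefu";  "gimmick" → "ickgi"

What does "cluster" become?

The rule is to move the first 2 characters to the end (rotate left by 2), then delete the first 2 characters.
Applying both steps to "cluster": "ustercl", then "tercl".

tercl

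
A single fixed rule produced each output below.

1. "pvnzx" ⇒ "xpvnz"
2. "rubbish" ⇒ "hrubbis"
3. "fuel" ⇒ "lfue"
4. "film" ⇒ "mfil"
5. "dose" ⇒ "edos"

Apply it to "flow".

The pattern: move the last character to the front.
For "flow" the result is "wflo".

wflo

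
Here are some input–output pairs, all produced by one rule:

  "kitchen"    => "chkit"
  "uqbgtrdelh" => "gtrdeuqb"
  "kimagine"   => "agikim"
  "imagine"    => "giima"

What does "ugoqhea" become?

The transformation: delete the last 2 characters, then move the first 3 characters to the end (rotate left by 3).
Working it through for "ugoqhea": intermediate "ugoqh", final "qhugo".

qhugo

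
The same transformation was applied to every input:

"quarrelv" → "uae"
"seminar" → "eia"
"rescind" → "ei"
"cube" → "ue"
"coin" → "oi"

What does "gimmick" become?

ii

Looking at the pairs, the operation is to keep only the vowels.
Doing the same to "gimmick": "ii".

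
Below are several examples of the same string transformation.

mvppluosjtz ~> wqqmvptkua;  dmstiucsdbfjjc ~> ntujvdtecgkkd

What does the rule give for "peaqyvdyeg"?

fbrzwezfh

Each output is the input with this applied: shift every letter 1 place forward in the alphabet (wrapping around), then delete the first character.
On "peaqyvdyeg": the first step gives "qfbrzwezfh", and the second then gives "fbrzwezfh".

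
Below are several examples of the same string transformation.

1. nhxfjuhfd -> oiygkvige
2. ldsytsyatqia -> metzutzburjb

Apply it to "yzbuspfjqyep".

zacvtqgkrzfq

Rule — shift every letter 1 place forward in the alphabet (wrapping around).
For "yzbuspfjqyep" the result is "zacvtqgkrzfq".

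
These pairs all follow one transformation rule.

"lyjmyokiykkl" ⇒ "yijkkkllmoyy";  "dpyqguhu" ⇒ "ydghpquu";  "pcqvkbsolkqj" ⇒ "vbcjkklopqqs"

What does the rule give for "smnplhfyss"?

yfhlmnpsss

What's happening: sort the characters into alphabetical order, then move the last character to the front.
Working it through for "smnplhfyss": intermediate "fhlmnpsssy", final "yfhlmnpsss".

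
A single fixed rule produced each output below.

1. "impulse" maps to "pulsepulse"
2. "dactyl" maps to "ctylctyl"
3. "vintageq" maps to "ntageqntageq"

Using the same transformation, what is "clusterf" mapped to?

Each output is the input with this applied: delete the first 2 characters, then write the whole string twice.
Applying both steps to "clusterf": "usterf", then "usterfusterf".

usterfusterf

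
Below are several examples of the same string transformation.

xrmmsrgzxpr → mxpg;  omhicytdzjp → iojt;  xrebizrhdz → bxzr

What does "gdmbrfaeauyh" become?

What's happening: keep one character in every 3, starting at position 1 (positions 1st, 4th, 7th, ...), then swap each adjacent pair of characters (1↔2, 3↔4, ...).
Doing the same to "gdmbrfaeauyh": "bgua".
(Check on "xrebizrhdz": → "xbrz" → "bxzr" ✓)

bgua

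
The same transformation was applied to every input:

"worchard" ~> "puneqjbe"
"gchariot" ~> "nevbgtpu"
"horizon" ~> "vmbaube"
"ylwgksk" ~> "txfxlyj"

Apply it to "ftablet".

Rule — move the first 3 characters to the end (rotate left by 3), then shift every letter 13 places forward in the alphabet (wrapping around) — i.e. ROT13.
Starting from "ftablet": after the first operation, "bletfta"; after the second, "oyrgsgn".
(Check on "horizon": → "izonhor" → "vmbaube" ✓)

oyrgsgn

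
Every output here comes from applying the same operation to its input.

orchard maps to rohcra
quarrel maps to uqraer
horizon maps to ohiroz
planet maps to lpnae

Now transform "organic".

In each case the input is transformed by: delete the last character, then swap each adjacent pair of characters (1↔2, 3↔4, ...).
Applying both steps to "organic": "organi", then "roagin".
(Check on "planet": → "plane" → "lpnae" ✓)

roagin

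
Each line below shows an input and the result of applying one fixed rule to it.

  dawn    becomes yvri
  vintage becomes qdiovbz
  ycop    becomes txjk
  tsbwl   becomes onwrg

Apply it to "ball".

In each case the input is transformed by: shift every letter 5 places backward in the alphabet (wrapping around).
Applying that to "ball" gives "wvgg".

wvgg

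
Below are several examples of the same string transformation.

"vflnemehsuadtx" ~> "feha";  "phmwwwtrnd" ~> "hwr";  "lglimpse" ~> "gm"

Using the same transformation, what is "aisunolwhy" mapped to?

inw

The pattern: move the last character to the front, then keep one character in every 3, starting at position 3 (positions 3rd, 6th, 9th, ...).
On "aisunolwhy": the first step gives "yaisunolwh", and the second then gives "inw".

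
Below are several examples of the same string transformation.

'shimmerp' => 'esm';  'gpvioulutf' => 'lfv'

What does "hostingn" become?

nht

Each output is the input with this applied: swap the front and back halves of the string, then keep one character in every 3, starting at position 2 (positions 2nd, 5th, 8th, ...).
For "hostingn", step one produces "ingnhost"; step two turns that into "nht".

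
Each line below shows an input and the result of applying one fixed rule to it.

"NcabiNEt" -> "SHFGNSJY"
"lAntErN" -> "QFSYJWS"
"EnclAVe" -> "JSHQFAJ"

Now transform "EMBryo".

The pattern: shift every letter 5 places forward in the alphabet (wrapping around), then convert every letter to uppercase.
On "EMBryo": the first step gives "JRGwdt", and the second then gives "JRGWDT".

JRGWDT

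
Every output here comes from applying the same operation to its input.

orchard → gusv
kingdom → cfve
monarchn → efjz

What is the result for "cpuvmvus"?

The transformation: shift every letter 8 places backward in the alphabet (wrapping around), then keep every other character starting from the first (positions 1st, 3rd, 5th, ...).
"cpuvmvus" → "umem".

umem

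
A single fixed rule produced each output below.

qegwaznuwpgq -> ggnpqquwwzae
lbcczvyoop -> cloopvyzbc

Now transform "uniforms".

mnorsufi

The pattern: sort the characters into alphabetical order, then move the first 2 characters to the end (rotate left by 2).
"uniforms" → "fimnorsu" → "mnorsufi".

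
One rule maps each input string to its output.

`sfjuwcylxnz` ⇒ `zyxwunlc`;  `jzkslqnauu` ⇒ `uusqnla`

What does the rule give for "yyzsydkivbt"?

In each case the input is transformed by: delete the first 3 characters, then sort the characters into reverse alphabetical order.
For "yyzsydkivbt", step one produces "sydkivbt"; step two turns that into "yvtskidb".

yvtskidb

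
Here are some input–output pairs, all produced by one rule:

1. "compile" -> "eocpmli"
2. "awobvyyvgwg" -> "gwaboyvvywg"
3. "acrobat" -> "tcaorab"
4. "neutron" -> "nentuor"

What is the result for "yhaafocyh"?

Rule — swap each adjacent pair of characters (1↔2, 3↔4, ...), then move the last character to the front.
Applying both steps to "yhaafocyh": "hyaaofych", then "hhyaaofyc".

hhyaaofyc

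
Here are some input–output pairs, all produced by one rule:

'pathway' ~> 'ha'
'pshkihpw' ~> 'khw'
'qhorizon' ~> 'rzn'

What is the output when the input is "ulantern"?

nen

In each case the input is transformed by: delete the first 2 characters, then keep every other character starting from the second (positions 2nd, 4th, 6th, ...).
Starting from "ulantern": after the first operation, "antern"; after the second, "nen".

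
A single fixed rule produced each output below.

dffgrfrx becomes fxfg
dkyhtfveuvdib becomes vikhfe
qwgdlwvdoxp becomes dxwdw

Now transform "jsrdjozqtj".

In each case the input is transformed by: keep every other character starting from the second (positions 2nd, 4th, 6th, ...), then move the last 2 characters to the front (rotate right by 2).
For "jsrdjozqtj", step one produces "sdoqj"; step two turns that into "qjsdo".

qjsdo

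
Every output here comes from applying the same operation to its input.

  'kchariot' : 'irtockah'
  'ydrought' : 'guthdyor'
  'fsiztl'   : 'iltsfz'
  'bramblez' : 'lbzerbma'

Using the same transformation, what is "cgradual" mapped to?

Looking at the pairs, the operation is to swap each adjacent pair of characters (1↔2, 3↔4, ...), then swap the front and back halves of the string.
Doing the same to "cgradual": "udlagcar".

udlagcar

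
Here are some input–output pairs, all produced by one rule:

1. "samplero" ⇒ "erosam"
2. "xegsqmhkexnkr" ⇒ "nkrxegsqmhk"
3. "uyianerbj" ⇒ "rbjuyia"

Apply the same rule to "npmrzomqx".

The rule is to move the last 3 characters to the front (rotate right by 3), then delete the last 2 characters.
On "npmrzomqx": the first step gives "mqxnpmrzo", and the second then gives "mqxnpmr".

mqxnpmr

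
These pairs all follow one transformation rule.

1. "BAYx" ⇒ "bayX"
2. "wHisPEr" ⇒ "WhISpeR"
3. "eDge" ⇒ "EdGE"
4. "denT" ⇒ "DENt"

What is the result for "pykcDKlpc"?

PYKCdkLPC

Each output is the input with this applied: flip the case of every letter.
For "pykcDKlpc" the result is "PYKCdkLPC".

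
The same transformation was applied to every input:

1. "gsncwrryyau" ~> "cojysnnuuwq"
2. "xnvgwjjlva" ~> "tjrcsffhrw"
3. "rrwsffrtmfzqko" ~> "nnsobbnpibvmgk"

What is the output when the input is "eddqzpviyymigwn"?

The transformation: shift every letter 4 places backward in the alphabet (wrapping around).
On "eddqzpviyymigwn" that produces "azzmvlreuuiecsj".

azzmvlreuuiecsj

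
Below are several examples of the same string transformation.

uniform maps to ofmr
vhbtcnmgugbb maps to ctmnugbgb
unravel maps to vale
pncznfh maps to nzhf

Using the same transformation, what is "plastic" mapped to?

tsci

Each output is the input with this applied: delete the first 3 characters, then swap each adjacent pair of characters (1↔2, 3↔4, ...).
Applying both steps to "plastic": "stic", then "tsci".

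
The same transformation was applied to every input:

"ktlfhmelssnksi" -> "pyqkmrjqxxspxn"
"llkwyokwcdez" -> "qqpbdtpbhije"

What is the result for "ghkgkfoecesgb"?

In each case the input is transformed by: shift every letter 5 places forward in the alphabet (wrapping around).
So "ghkgkfoecesgb" becomes "lmplpktjhjxlg".

lmplpktjhjxlg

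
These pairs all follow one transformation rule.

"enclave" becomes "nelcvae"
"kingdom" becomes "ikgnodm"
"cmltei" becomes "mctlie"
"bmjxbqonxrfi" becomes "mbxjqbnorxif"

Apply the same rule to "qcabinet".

The rule is to swap each adjacent pair of characters (1↔2, 3↔4, ...).
Doing the same to "qcabinet": "cqbanite".

cqbanite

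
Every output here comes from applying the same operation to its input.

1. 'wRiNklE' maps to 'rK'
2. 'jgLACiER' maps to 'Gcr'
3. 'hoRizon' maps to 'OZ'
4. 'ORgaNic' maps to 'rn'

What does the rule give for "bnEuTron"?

NtN

The pattern: flip the case of every letter, then keep one character in every 3, starting at position 2 (positions 2nd, 5th, 8th, ...).
For "bnEuTron", step one produces "BNeUtRON"; step two turns that into "NtN".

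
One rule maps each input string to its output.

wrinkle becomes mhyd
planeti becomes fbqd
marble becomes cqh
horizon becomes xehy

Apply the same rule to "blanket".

The pattern: delete the last 3 characters, then shift every letter 10 places backward in the alphabet (wrapping around).
Applying both steps to "blanket": "blan", then "rbqd".
(Check on "wrinkle": → "wrin" → "mhyd" ✓)

rbqd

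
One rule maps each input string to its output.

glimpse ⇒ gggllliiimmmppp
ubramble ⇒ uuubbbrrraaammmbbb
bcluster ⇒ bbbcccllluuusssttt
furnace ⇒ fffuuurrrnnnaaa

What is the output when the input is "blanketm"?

bbblllaaannnkkkeee

The pattern: delete the last 2 characters, then repeat every character 3 times.
On "blanketm": the first step gives "blanke", and the second then gives "bbblllaaannnkkkeee".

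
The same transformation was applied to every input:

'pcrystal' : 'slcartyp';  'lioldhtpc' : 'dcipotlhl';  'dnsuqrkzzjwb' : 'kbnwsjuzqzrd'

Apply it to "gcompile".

The transformation: take characters alternately from the front and the back (1st, last, 2nd, 2nd-last, ...), then swap the first and last characters.
Applying both steps to "gcompile": "gecloimp", then "pecloimg".

pecloimg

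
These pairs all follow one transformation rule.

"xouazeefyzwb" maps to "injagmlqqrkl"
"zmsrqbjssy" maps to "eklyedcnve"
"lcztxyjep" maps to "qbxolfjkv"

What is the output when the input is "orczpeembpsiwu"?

igadolbqqynbeu

What's happening: shift every letter 12 places forward in the alphabet (wrapping around), then move the last 2 characters to the front (rotate right by 2).
"orczpeembpsiwu" → "adolbqqynbeuig" → "igadolbqqynbeu".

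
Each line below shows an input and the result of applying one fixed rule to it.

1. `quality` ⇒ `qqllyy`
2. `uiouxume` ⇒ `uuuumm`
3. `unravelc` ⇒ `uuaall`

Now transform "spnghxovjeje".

Rule — keep one character in every 3, starting at position 1 (positions 1st, 4th, 7th, ...), then double every character.
So "spnghxovjeje" becomes "ssggooee".

ssggooee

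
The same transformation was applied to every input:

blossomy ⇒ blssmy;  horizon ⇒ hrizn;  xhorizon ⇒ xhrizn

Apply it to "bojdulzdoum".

bjdulzdum

Rule — remove every "o".
So "bojdulzdoum" becomes "bjdulzdum".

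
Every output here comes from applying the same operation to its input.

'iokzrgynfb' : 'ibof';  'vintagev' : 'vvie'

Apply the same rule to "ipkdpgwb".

ibpw

Rule — take characters alternately from the front and the back (1st, last, 2nd, 2nd-last, ...), then keep only the first 4 characters.
Working it through for "ipkdpgwb": intermediate "ibpwkgdp", final "ibpw".
(Check on "vintagev": → "vviengta" → "vvie" ✓)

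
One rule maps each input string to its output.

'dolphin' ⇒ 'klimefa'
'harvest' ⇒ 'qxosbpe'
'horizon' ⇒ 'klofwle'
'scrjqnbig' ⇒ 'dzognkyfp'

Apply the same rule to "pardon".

kxoalm

Each output is the input with this applied: shift every letter 3 places backward in the alphabet (wrapping around), then swap the first and last characters.
On "pardon": the first step gives "mxoalk", and the second then gives "kxoalm".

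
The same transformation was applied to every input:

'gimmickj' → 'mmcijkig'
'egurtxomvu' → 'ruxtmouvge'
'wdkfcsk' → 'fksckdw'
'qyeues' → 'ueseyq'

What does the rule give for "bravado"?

In each case the input is transformed by: swap each adjacent pair of characters (1↔2, 3↔4, ...), then move the first 2 characters to the end (rotate left by 2).
"bravado" → "rbvadao" → "vadaorb".

vadaorb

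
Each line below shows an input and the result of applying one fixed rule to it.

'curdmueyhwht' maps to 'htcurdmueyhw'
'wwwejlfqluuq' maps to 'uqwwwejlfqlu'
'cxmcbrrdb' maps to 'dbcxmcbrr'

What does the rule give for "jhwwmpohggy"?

What's happening: move the last 2 characters to the front (rotate right by 2).
Applying that to "jhwwmpohggy" gives "gyjhwwmpohg".

gyjhwwmpohg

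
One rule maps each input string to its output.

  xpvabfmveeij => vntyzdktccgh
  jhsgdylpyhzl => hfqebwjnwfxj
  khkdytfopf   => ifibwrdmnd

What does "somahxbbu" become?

In each case the input is transformed by: shift every letter 2 places backward in the alphabet (wrapping around).
On "somahxbbu" that produces "qmkyfvzzs".

qmkyfvzzs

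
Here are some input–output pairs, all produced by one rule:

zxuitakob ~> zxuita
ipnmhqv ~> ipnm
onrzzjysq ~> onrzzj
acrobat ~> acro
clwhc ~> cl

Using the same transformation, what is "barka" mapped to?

The transformation: delete the last 3 characters.
Applying that to "barka" gives "ba".

ba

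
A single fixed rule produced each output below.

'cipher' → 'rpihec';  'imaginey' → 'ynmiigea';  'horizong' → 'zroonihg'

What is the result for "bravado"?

vrodbaa

Each output is the input with this applied: sort the characters into reverse alphabetical order.
So "bravado" becomes "vrodbaa".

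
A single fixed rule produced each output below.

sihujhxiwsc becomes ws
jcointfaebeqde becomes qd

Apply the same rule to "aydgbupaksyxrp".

xr

Each output is the input with this applied: move the last 3 characters to the front (rotate right by 3), then keep only the first 2 characters.
Applying both steps to "aydgbupaksyxrp": "xrpaydgbupaksy", then "xr".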